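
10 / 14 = 5 / 7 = 0.71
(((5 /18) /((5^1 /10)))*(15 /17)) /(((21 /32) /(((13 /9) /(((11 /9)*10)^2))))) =104 /14399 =0.01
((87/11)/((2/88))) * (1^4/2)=174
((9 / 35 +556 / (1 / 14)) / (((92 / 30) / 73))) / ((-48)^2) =19888777 / 247296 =80.42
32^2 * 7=7168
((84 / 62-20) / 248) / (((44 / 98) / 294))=-2081667 / 42284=-49.23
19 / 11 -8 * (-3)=283 / 11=25.73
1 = 1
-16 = -16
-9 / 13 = -0.69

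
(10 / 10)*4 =4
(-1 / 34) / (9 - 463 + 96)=1 / 12172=0.00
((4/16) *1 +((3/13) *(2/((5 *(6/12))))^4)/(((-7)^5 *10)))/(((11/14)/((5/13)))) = 682782839/5579323750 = 0.12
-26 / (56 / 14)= -13 / 2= -6.50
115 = 115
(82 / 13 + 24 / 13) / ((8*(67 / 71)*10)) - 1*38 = -1320157 / 34840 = -37.89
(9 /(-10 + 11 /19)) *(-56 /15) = 3192 /895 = 3.57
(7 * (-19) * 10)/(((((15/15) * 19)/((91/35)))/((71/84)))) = -923/6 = -153.83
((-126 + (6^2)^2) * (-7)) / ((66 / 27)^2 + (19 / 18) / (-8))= -10614240 / 7573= -1401.59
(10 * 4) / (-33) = -40 / 33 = -1.21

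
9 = 9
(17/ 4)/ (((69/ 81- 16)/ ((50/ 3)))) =-3825/ 818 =-4.68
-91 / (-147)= 13 / 21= 0.62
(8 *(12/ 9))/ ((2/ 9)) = 48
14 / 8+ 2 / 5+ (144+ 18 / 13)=38359 / 260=147.53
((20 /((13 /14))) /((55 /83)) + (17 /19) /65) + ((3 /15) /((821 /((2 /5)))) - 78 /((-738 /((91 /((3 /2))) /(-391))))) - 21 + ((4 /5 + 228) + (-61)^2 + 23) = 32057382849850786 /8045924032575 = 3984.30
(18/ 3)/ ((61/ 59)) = 354/ 61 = 5.80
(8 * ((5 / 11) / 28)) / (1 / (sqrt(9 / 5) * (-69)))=-414 * sqrt(5) / 77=-12.02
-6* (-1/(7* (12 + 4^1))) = 3/56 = 0.05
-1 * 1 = -1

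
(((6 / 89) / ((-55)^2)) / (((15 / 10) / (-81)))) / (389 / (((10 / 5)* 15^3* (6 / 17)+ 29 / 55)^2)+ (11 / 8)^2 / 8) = -823460203421632512 / 161753720387307315025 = -0.01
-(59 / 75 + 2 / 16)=-547 / 600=-0.91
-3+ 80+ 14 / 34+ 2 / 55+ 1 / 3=218177 / 2805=77.78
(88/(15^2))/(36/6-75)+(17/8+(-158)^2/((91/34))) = 105441932311/11302200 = 9329.33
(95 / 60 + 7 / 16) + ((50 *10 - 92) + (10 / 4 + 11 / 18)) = 59491 / 144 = 413.13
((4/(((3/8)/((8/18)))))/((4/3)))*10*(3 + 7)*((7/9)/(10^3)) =112/405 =0.28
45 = 45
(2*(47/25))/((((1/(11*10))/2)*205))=4136/1025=4.04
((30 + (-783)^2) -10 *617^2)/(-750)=3193771/750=4258.36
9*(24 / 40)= 27 / 5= 5.40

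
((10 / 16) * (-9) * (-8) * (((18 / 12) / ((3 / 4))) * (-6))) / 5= -108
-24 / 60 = -2 / 5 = -0.40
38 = 38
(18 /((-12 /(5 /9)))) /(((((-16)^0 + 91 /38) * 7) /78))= -2470 /903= -2.74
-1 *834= -834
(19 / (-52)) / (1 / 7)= -133 / 52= -2.56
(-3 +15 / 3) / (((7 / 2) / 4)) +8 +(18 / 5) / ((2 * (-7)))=351 / 35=10.03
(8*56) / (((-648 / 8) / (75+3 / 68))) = -7056 / 17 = -415.06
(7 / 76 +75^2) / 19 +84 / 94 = 20153477 / 67868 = 296.95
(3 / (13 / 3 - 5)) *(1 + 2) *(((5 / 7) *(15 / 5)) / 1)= -405 / 14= -28.93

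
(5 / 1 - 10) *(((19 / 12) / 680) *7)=-133 / 1632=-0.08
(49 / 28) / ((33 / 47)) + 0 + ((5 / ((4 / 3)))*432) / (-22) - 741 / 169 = -129607 / 1716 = -75.53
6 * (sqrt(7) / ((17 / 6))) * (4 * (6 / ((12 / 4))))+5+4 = 9+288 * sqrt(7) / 17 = 53.82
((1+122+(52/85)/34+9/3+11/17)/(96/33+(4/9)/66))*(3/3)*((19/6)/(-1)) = -137.56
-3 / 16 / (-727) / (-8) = -3 / 93056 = -0.00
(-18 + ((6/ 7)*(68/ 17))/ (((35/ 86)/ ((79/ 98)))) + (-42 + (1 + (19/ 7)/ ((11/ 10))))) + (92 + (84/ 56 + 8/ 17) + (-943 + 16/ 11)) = -897.32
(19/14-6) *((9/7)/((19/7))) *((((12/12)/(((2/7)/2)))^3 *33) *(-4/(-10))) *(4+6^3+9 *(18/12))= -2325033.24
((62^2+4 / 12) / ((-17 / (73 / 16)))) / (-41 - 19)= 841909 / 48960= 17.20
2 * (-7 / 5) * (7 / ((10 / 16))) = -784 / 25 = -31.36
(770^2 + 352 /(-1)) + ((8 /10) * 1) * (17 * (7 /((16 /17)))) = 11852983 /20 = 592649.15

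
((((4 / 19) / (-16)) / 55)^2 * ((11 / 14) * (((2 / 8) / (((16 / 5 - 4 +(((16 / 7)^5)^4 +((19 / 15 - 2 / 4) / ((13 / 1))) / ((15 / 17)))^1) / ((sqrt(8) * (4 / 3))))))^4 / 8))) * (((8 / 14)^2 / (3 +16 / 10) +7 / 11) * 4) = 0.00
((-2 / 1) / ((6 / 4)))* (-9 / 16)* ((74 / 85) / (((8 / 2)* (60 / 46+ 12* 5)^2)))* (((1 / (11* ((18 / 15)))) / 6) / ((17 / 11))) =19573 / 55157846400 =0.00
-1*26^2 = -676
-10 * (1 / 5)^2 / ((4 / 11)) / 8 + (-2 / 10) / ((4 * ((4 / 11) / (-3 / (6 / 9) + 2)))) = 33 / 160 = 0.21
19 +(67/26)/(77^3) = 225527369/11869858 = 19.00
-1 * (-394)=394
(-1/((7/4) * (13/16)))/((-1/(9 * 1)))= 576/91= 6.33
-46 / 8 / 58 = -23 / 232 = -0.10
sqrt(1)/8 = 1/8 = 0.12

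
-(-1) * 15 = 15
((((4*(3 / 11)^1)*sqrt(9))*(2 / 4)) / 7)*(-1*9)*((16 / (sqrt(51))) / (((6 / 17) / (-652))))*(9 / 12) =70416*sqrt(51) / 77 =6530.79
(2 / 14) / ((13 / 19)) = 19 / 91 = 0.21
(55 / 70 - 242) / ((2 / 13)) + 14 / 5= -219113 / 140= -1565.09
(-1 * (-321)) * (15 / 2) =4815 / 2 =2407.50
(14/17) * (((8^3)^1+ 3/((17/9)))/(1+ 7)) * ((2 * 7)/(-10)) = -74.02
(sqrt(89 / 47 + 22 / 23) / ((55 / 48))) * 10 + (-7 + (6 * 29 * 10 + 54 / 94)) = 96 * sqrt(3330561) / 11891 + 81478 / 47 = 1748.31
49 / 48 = 1.02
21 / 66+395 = 8697 / 22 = 395.32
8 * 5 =40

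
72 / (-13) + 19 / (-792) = -57271 / 10296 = -5.56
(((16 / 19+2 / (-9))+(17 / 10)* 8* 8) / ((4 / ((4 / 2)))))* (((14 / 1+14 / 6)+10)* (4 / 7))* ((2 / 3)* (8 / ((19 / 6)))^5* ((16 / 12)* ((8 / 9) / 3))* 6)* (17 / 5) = 33727041903788032 / 74097262575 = 455172.58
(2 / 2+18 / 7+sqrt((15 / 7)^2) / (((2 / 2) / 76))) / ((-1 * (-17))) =1165 / 119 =9.79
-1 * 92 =-92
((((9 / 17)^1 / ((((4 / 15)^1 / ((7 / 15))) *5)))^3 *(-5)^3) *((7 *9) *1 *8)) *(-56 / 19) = 110270727 / 93347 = 1181.30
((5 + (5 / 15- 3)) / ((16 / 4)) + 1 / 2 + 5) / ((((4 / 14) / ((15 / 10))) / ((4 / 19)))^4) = 4732371 / 521284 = 9.08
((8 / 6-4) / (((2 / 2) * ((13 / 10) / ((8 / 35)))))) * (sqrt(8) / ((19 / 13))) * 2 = -1.81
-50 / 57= -0.88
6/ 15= 2/ 5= 0.40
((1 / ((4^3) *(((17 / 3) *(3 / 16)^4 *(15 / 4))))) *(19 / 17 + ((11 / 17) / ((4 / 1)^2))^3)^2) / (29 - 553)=-6245815700569 / 4403557676072960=-0.00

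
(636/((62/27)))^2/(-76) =-1009.36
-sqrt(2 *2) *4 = -8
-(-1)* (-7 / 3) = -7 / 3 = -2.33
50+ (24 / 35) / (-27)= 15742 / 315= 49.97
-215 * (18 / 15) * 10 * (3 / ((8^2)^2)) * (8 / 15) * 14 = -14.11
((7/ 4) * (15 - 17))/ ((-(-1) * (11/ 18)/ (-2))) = 126/ 11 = 11.45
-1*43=-43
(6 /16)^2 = 9 /64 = 0.14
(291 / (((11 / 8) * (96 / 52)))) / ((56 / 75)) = 94575 / 616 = 153.53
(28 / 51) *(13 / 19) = 364 / 969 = 0.38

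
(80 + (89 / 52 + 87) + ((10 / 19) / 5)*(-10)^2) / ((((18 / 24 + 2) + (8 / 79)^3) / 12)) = 1047729568716 / 1340092819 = 781.83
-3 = -3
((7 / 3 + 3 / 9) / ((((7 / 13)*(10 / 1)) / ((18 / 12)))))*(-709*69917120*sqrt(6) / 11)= -36824348288*sqrt(6) / 11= -8200078492.38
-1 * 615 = -615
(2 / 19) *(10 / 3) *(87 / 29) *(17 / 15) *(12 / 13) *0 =0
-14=-14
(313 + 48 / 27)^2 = 8025889 / 81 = 99085.05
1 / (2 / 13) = 13 / 2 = 6.50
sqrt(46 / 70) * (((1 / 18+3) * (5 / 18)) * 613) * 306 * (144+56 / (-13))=520424740 * sqrt(805) / 819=18029013.85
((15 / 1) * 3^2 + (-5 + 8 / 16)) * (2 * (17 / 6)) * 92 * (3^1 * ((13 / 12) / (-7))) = -442221 / 14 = -31587.21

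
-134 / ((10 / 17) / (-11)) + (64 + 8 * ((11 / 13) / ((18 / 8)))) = 1505093 / 585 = 2572.81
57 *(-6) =-342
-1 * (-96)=96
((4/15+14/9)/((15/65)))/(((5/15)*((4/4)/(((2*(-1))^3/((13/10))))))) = -145.78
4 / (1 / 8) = 32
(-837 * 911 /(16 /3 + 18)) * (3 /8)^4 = -185289201 /286720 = -646.24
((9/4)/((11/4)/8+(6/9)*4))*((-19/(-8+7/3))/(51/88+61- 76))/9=-13376/692733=-0.02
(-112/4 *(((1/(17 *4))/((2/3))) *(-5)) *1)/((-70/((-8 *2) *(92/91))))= 1104/1547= 0.71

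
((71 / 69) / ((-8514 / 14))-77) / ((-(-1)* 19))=-22617938 / 5580927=-4.05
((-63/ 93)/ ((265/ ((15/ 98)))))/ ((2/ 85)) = -765/ 46004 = -0.02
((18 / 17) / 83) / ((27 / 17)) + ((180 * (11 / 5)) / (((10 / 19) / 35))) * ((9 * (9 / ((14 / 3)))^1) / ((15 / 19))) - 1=720818656 / 1245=578970.81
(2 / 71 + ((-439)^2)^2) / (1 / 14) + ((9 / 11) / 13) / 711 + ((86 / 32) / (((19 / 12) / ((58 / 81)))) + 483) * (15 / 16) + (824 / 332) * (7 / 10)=947112961140230868486769 / 1821443326560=519979374230.08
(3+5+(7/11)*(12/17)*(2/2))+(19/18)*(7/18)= 536791/60588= 8.86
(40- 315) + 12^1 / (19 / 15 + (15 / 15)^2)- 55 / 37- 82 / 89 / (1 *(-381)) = -5784145642 / 21328761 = -271.19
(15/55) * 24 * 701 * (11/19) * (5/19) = 252360/361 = 699.06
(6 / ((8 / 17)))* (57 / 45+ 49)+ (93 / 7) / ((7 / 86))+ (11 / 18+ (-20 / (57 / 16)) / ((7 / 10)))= 33378398 / 41895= 796.72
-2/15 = -0.13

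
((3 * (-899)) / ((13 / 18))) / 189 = -1798 / 91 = -19.76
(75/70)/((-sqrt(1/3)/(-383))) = 5745 * sqrt(3)/14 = 710.76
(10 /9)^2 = 100 /81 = 1.23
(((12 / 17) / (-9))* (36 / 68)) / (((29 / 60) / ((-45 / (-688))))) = -0.01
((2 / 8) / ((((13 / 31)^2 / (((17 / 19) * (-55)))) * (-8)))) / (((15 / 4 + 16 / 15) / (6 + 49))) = 43605375 / 436696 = 99.85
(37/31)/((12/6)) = 37/62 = 0.60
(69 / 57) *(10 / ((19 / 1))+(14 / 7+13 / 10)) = 16721 / 3610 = 4.63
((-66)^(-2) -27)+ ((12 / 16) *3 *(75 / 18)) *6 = 63707 / 2178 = 29.25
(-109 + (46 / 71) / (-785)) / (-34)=6075161 / 1894990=3.21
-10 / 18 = -5 / 9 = -0.56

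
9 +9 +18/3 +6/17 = 414/17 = 24.35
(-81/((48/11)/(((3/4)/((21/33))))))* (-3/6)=9801/896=10.94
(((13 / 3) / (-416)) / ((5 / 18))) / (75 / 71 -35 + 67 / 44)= 781 / 675220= 0.00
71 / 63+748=47195 / 63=749.13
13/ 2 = 6.50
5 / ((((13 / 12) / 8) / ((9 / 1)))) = 4320 / 13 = 332.31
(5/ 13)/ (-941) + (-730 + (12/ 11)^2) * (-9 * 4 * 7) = 271852392571/ 1480193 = 183660.10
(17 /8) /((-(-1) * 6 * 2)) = 17 /96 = 0.18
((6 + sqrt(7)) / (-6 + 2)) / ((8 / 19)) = -57 / 16 - 19 * sqrt(7) / 32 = -5.13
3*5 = 15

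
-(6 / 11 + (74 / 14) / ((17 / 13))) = -6005 / 1309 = -4.59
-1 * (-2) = 2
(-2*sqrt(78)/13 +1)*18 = 18-36*sqrt(78)/13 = -6.46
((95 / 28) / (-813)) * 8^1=-190 / 5691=-0.03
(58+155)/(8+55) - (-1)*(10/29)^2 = 61811/17661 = 3.50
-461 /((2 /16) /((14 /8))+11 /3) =-19362 /157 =-123.32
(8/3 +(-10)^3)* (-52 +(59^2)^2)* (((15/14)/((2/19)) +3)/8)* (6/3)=-278710224309/7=-39815746329.86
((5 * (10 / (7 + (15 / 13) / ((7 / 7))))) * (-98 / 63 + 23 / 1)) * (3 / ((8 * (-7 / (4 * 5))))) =-313625 / 2226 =-140.89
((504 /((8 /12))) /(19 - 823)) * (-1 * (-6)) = -378 /67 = -5.64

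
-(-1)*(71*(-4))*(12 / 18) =-568 / 3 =-189.33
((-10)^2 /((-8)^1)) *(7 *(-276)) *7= 169050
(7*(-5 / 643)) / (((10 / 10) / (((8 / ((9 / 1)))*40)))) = -11200 / 5787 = -1.94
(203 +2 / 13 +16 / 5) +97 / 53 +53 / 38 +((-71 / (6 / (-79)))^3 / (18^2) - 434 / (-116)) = 334991575386248251 / 132843278880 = 2521705.11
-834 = -834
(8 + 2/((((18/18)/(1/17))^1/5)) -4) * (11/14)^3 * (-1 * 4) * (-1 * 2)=103818/5831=17.80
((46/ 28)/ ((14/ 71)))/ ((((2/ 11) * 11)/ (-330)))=-269445/ 196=-1374.72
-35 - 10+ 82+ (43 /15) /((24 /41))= 15083 /360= 41.90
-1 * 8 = -8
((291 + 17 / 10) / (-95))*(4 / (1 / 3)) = -17562 / 475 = -36.97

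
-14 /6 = -2.33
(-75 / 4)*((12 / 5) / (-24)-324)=6076.88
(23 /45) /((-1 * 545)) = -23 /24525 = -0.00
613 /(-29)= -613 /29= -21.14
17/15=1.13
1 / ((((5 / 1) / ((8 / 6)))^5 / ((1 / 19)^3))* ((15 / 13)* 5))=13312 / 390641484375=0.00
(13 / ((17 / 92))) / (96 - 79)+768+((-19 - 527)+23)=72001 / 289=249.14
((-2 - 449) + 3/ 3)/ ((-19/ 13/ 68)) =397800/ 19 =20936.84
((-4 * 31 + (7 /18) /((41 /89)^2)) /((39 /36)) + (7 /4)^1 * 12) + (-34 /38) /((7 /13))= -814663222 /8719347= -93.43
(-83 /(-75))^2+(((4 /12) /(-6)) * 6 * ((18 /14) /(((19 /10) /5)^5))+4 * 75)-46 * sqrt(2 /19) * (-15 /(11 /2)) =1380 * sqrt(38) /209+24094886859577 /97496398125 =287.84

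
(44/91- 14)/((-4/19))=11685/182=64.20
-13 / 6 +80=467 / 6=77.83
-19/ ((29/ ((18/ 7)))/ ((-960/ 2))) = 164160/ 203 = 808.67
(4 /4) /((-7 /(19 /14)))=-19 /98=-0.19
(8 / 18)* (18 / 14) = 4 / 7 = 0.57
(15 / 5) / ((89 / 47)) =141 / 89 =1.58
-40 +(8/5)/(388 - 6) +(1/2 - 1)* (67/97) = -7474009/185270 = -40.34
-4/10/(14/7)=-1/5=-0.20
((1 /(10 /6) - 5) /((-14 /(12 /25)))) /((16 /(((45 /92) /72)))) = 33 /515200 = 0.00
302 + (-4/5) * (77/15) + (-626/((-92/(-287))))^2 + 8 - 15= 605266806847/158700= 3813905.53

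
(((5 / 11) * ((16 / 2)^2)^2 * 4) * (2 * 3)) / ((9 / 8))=1310720 / 33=39718.79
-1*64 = -64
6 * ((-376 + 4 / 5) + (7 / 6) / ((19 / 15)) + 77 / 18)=-632702 / 285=-2220.01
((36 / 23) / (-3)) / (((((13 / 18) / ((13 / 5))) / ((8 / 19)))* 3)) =-576 / 2185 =-0.26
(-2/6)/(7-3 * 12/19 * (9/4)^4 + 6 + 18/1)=1216/64059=0.02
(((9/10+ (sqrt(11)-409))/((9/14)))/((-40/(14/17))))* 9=199969/1700-49* sqrt(11)/170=116.67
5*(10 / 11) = 50 / 11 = 4.55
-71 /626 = -0.11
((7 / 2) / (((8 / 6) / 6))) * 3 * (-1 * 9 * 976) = -415044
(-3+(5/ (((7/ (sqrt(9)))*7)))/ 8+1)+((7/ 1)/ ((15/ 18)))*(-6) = -102629/ 1960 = -52.36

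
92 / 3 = 30.67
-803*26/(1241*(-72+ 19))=286/901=0.32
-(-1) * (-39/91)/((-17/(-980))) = -420/17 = -24.71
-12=-12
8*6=48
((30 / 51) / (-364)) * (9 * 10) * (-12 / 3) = 0.58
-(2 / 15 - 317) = 4753 / 15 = 316.87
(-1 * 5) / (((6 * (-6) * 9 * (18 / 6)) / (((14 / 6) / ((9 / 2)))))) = 35 / 13122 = 0.00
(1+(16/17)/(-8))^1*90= 1350/17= 79.41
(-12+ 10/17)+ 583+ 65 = 10822/17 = 636.59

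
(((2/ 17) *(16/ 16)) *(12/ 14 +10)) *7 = 152/ 17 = 8.94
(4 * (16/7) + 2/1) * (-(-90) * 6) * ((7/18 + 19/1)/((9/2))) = 181480/7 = 25925.71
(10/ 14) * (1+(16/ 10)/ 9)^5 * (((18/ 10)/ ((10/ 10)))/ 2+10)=45583308737/ 2583393750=17.64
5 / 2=2.50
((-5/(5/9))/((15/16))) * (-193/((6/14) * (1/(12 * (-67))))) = -17379264/5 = -3475852.80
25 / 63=0.40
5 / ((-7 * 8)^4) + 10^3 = 9834496005 / 9834496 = 1000.00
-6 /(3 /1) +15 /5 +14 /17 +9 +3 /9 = 569 /51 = 11.16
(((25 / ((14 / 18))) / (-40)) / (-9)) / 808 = 5 / 45248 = 0.00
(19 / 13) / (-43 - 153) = -19 / 2548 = -0.01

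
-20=-20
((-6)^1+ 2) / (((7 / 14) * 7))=-8 / 7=-1.14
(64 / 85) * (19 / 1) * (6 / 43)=7296 / 3655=2.00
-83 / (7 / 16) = -1328 / 7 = -189.71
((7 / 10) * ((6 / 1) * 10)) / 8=21 / 4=5.25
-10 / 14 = -5 / 7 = -0.71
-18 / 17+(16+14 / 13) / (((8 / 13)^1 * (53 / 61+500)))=-2084709 / 2077604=-1.00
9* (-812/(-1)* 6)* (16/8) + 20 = 87716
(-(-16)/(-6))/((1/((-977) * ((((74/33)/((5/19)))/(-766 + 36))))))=-5494648/180675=-30.41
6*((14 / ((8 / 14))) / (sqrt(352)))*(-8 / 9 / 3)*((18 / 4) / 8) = -49*sqrt(22) / 176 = -1.31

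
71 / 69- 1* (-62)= 4349 / 69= 63.03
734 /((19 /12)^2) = 105696 /361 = 292.79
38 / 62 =19 / 31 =0.61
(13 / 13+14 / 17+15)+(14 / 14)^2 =303 / 17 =17.82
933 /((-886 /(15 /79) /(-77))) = 1077615 /69994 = 15.40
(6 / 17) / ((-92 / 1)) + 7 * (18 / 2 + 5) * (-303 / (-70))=1658607 / 3910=424.20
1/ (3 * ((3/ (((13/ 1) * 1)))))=13/ 9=1.44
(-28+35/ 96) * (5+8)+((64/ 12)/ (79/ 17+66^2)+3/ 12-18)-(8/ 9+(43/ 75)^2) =-560766608737/ 1482620000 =-378.23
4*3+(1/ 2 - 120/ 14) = 55/ 14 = 3.93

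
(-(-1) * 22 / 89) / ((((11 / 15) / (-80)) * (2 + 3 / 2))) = -4800 / 623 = -7.70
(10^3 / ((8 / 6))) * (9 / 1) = 6750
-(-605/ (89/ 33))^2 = -398601225/ 7921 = -50322.08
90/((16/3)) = 135/8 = 16.88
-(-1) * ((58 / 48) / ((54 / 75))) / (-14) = -725 / 6048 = -0.12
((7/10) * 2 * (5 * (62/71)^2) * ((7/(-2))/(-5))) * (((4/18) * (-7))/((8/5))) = -329623/90738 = -3.63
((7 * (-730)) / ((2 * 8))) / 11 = -2555 / 88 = -29.03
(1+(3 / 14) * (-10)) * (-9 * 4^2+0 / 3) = 1152 / 7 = 164.57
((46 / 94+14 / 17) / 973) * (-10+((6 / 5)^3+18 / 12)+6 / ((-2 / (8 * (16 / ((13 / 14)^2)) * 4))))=-79252072733 / 32846290750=-2.41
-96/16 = -6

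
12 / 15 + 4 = 24 / 5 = 4.80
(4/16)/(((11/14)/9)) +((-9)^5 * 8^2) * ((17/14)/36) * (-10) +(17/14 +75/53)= 5202108097/4081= 1274714.06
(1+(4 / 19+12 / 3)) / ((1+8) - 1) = 99 / 152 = 0.65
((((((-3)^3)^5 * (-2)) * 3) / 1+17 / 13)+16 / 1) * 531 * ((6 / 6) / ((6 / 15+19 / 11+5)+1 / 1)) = 10895557742685 / 1937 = 5624965277.59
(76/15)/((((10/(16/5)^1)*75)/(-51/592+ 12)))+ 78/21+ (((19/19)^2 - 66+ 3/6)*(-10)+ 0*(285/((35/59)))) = 1575784741/2428125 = 648.97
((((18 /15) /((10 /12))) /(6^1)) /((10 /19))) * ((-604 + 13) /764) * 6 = -101061 /47750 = -2.12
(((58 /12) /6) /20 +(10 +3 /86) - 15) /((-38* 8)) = 152473 /9411840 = 0.02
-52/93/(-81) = 0.01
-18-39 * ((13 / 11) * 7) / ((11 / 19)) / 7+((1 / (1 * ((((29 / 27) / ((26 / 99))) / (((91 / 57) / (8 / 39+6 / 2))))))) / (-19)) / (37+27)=-494597943507 / 5066996000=-97.61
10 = 10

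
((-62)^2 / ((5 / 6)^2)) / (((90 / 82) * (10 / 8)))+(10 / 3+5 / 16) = 121149247 / 30000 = 4038.31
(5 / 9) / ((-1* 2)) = -5 / 18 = -0.28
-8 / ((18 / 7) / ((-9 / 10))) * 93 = 1302 / 5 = 260.40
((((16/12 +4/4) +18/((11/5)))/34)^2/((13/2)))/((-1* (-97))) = 120409/793726362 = 0.00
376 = 376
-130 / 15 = -26 / 3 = -8.67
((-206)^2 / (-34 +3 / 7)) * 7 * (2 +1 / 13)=-56142828 / 3055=-18377.36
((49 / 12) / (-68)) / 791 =-7 / 92208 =-0.00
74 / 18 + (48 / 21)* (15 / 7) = 3973 / 441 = 9.01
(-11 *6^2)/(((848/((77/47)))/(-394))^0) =-396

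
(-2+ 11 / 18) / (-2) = 25 / 36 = 0.69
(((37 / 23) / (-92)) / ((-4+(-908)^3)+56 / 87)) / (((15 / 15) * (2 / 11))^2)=389499 / 551254889802304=0.00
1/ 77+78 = 6007/ 77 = 78.01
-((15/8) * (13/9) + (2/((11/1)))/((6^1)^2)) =-2.71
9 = 9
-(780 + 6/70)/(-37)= 27303/1295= 21.08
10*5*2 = 100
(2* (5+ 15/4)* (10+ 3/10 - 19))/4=-609/16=-38.06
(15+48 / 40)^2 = 6561 / 25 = 262.44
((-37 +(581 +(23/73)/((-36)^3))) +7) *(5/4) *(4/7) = 9383221325/23841216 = 393.57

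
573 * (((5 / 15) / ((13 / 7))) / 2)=1337 / 26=51.42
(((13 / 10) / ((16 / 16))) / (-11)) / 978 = -13 / 107580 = -0.00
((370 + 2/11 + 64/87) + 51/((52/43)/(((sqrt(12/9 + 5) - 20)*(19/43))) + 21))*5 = 83980*sqrt(57)/61844911 + 110488294589185/59185579827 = 1866.82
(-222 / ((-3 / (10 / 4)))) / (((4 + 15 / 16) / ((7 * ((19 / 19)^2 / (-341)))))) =-20720 / 26939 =-0.77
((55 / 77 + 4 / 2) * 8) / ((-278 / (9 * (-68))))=46512 / 973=47.80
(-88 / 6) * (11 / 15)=-484 / 45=-10.76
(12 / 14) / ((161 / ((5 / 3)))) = 0.01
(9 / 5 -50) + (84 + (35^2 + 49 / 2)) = 12853 / 10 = 1285.30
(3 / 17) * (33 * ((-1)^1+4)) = 297 / 17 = 17.47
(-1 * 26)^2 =676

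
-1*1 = -1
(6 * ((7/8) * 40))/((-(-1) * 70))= 3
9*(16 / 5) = 144 / 5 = 28.80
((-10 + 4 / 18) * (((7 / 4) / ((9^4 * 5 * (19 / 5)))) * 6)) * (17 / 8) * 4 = -2618 / 373977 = -0.01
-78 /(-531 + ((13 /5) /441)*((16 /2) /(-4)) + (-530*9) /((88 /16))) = 1891890 /33915391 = 0.06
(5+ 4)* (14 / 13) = 126 / 13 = 9.69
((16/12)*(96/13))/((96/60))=80/13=6.15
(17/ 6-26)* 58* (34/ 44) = -68527/ 66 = -1038.29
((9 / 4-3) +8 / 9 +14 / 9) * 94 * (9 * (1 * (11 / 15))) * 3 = 31537 / 10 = 3153.70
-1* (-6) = 6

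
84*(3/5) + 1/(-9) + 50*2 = 6763/45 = 150.29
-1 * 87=-87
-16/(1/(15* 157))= -37680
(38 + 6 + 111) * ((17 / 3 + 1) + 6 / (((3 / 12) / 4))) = 47740 / 3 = 15913.33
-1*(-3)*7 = 21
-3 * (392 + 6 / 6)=-1179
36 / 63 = 4 / 7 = 0.57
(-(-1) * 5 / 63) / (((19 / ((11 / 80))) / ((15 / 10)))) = 0.00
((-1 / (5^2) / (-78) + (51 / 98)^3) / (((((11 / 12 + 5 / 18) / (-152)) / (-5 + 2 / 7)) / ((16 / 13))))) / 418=37383932448 / 149617174525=0.25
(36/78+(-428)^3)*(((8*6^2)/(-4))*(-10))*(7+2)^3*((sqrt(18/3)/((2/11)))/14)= -210169327876200*sqrt(6)/13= -39600585606183.58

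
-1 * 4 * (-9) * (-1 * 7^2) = -1764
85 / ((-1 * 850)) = -1 / 10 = -0.10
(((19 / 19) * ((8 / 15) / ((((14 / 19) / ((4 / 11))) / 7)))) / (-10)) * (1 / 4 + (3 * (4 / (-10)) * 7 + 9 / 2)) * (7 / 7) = 0.67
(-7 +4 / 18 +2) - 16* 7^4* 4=-1383019 / 9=-153668.78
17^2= 289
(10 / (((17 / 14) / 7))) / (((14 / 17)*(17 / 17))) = 70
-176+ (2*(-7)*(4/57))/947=-9500360/53979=-176.00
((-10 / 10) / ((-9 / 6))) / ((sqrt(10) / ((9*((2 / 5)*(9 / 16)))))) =0.43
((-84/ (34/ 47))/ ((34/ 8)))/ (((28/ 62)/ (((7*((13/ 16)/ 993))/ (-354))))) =132587/ 135453144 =0.00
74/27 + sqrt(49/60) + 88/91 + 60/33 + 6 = 7 * sqrt(15)/30 + 311512/27027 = 12.43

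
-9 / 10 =-0.90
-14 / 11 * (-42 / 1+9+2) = 434 / 11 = 39.45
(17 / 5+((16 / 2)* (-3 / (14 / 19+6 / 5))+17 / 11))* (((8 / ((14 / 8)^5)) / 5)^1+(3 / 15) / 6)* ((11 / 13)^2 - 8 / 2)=3.20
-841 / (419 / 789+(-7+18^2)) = -663549 / 250532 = -2.65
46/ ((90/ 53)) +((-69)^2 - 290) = 202414/ 45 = 4498.09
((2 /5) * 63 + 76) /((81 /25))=2530 /81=31.23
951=951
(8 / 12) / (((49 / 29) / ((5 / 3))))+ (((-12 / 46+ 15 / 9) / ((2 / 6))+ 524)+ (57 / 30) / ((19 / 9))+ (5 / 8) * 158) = 127502579 / 202860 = 628.52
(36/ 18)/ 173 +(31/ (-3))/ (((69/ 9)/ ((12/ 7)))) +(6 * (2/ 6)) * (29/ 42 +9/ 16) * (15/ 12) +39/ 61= 240222023/ 163107168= 1.47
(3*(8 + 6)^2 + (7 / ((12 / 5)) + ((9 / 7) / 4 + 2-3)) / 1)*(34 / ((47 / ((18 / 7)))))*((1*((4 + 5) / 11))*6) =136543320 / 25333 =5389.94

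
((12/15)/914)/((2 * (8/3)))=3/18280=0.00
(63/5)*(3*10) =378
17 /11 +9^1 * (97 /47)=10402 /517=20.12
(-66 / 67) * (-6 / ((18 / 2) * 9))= 44 / 603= 0.07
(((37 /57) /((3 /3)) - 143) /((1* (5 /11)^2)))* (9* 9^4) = -19324651302 /475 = -40683476.43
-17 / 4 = -4.25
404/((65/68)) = 27472/65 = 422.65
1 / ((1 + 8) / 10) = 10 / 9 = 1.11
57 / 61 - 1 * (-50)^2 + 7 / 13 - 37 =-2010673 / 793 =-2535.53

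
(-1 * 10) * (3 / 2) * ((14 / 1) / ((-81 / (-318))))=-7420 / 9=-824.44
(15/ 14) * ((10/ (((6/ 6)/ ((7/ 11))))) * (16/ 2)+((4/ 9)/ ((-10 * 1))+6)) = 14074/ 231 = 60.93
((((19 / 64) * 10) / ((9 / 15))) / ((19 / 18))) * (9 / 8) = 675 / 128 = 5.27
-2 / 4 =-1 / 2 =-0.50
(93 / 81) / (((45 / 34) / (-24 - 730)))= -794716 / 1215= -654.09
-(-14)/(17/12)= 168/17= 9.88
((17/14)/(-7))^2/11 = 289/105644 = 0.00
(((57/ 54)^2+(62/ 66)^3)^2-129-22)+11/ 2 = -26356621378199/ 185971387536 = -141.72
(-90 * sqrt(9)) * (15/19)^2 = -60750/361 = -168.28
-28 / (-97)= 28 / 97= 0.29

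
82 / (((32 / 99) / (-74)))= -150183 / 8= -18772.88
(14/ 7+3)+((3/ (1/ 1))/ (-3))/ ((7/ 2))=33/ 7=4.71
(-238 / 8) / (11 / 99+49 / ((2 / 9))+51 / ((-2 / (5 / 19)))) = -0.14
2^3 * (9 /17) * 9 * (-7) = -4536 /17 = -266.82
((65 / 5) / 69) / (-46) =-13 / 3174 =-0.00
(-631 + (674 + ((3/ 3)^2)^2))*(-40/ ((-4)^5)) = 55/ 32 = 1.72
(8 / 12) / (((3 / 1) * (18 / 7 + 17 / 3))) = 0.03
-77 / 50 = -1.54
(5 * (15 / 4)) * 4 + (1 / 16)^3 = 307201 / 4096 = 75.00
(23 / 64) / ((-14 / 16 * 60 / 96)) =-23 / 35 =-0.66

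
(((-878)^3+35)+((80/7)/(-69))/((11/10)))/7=-3596030290421/37191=-96690873.88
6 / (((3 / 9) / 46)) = 828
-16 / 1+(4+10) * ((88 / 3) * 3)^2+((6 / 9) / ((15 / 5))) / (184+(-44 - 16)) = 60487201 / 558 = 108400.00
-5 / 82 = -0.06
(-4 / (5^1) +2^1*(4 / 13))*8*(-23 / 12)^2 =-1058 / 195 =-5.43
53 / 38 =1.39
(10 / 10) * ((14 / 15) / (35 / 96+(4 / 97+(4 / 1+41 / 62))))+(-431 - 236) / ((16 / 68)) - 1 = -82953513551 / 29254660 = -2835.57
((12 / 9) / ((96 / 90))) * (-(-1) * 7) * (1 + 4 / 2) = 105 / 4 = 26.25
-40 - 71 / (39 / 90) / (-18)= -1205 / 39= -30.90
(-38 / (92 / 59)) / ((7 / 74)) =-41477 / 161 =-257.62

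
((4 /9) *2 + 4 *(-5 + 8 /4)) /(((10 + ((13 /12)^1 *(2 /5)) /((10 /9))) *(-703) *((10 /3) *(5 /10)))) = 2000 /2191251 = 0.00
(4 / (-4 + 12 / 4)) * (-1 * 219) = 876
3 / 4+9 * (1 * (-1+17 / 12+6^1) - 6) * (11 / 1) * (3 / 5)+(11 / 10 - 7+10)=148 / 5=29.60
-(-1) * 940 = 940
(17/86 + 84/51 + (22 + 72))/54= 140125/78948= 1.77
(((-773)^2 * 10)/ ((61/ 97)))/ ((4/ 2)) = 289801565/ 61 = 4750845.33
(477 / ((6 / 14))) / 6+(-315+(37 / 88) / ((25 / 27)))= -283901 / 2200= -129.05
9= 9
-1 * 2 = -2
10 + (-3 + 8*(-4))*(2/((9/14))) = -890/9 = -98.89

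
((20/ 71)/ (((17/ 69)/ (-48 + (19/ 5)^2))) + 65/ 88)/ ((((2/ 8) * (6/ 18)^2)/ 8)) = -719472852/ 66385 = -10837.88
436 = 436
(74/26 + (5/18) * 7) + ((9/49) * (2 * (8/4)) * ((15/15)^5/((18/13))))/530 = 14559227/3038490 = 4.79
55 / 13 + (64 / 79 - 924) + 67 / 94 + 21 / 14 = -44250429 / 48269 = -916.75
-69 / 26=-2.65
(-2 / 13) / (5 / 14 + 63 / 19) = -532 / 12701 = -0.04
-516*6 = -3096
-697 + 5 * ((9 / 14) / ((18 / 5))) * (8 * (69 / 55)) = -688.04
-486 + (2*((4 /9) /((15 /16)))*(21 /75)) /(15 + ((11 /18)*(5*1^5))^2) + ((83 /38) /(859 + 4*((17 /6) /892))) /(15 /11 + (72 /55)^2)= -1708342595766024671 /3515193100455625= -485.99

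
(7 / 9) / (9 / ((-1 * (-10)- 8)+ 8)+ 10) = 70 / 981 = 0.07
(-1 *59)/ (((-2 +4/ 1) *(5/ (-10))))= 59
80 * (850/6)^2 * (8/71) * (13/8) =187850000/639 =293974.96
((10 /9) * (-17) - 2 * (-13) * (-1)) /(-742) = 202 /3339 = 0.06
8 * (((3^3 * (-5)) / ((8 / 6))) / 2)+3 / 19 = -7692 / 19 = -404.84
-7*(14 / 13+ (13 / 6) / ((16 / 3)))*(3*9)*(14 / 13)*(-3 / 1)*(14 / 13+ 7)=257131665 / 35152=7314.85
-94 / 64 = -47 / 32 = -1.47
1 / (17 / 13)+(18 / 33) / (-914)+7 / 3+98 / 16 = 18915377 / 2051016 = 9.22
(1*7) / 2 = 7 / 2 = 3.50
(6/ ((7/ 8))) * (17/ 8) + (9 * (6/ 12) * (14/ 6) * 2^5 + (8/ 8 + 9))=2524/ 7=360.57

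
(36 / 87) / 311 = 12 / 9019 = 0.00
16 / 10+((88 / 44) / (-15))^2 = 1.62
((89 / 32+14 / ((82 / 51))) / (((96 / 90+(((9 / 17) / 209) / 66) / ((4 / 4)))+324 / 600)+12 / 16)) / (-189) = -14727451475 / 570990354984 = -0.03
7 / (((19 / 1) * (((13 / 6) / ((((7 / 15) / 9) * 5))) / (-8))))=-784 / 2223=-0.35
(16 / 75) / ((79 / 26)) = 416 / 5925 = 0.07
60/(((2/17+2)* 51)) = 0.56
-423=-423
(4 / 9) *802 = 3208 / 9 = 356.44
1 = 1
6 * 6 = 36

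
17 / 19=0.89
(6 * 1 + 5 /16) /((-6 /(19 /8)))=-1919 /768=-2.50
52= 52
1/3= 0.33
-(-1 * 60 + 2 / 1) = 58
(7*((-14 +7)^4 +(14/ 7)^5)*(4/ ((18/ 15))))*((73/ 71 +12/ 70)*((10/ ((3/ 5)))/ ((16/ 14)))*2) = 423078425/ 213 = 1986283.69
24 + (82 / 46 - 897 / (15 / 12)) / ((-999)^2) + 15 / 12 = 11591452339 / 459080460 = 25.25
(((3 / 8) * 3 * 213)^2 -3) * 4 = 3674697 / 16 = 229668.56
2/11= 0.18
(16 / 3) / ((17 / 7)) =112 / 51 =2.20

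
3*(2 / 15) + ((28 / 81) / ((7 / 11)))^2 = 22802 / 32805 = 0.70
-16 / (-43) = 16 / 43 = 0.37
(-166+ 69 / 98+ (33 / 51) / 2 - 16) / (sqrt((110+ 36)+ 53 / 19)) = -150750 * sqrt(53713) / 2354891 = -14.84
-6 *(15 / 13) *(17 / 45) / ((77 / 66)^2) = -1224 / 637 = -1.92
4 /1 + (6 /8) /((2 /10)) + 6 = 55 /4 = 13.75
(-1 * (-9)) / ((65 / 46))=414 / 65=6.37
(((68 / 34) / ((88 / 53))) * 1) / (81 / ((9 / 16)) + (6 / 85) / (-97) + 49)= 436985 / 70016276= 0.01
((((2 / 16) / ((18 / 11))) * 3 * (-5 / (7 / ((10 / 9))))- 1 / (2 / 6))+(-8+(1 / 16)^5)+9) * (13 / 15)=-5621282407 / 2972712960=-1.89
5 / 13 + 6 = 83 / 13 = 6.38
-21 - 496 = -517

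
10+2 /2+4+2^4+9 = 40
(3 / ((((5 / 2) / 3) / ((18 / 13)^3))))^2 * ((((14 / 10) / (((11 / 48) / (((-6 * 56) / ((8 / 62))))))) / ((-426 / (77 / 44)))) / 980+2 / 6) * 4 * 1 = 146.12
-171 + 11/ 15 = -2554/ 15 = -170.27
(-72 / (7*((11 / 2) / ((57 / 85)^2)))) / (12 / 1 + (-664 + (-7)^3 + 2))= 155952 / 184143575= 0.00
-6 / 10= -3 / 5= -0.60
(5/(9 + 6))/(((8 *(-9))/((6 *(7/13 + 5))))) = -2/13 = -0.15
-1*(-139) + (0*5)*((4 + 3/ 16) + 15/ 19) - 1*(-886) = 1025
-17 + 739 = 722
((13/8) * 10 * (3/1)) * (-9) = -1755/4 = -438.75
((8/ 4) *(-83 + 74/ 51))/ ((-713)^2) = -8318/ 25926819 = -0.00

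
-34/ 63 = -0.54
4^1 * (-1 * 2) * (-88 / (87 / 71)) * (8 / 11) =36352 / 87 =417.84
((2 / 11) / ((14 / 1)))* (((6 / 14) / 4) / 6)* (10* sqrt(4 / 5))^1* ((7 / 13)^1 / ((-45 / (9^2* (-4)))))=18* sqrt(5) / 5005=0.01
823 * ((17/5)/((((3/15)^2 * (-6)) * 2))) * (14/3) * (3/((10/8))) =-65291.33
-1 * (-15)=15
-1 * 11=-11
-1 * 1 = -1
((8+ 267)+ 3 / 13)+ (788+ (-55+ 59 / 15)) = 197372 / 195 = 1012.16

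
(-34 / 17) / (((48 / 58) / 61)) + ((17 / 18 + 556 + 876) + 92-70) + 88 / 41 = 1933079 / 1476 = 1309.67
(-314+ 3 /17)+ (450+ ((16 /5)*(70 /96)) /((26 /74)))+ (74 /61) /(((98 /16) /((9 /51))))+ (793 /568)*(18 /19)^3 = 139008160814923 /965069510223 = 144.04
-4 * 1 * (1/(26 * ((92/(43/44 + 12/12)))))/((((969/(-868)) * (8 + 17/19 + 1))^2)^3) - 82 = -136412655209853648689928413/1663568965936898109677016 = -82.00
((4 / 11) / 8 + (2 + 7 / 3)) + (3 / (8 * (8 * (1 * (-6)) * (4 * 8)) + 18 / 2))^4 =81108210821471155 / 18522982402135266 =4.38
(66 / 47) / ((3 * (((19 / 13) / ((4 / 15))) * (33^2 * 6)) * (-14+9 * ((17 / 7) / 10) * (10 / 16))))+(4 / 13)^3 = 360263411072 / 12367606647825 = 0.03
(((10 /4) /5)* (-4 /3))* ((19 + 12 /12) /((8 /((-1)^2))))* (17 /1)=-28.33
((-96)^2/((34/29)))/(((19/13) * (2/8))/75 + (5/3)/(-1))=-521164800/110177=-4730.25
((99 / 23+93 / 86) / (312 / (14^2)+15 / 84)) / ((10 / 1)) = 521997 / 1715915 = 0.30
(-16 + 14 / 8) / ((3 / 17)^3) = -93347 / 36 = -2592.97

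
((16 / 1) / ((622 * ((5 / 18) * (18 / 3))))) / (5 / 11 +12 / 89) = 0.03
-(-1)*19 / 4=19 / 4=4.75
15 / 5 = 3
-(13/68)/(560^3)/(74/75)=-39/35347988480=-0.00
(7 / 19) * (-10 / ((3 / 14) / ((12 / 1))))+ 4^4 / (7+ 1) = -3312 / 19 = -174.32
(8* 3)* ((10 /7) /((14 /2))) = 240 /49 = 4.90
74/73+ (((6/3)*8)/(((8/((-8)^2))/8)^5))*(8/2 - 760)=-948122620526518/73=-12987981103102.99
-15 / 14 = -1.07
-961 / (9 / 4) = -427.11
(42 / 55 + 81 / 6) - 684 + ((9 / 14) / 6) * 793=-900549 / 1540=-584.77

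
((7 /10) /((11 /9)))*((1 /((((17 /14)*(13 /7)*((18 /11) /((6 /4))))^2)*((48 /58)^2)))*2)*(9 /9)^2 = 155481557 /562648320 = 0.28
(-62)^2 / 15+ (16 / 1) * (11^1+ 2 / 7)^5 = 738558141868 / 252105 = 2929565.62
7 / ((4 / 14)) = 49 / 2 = 24.50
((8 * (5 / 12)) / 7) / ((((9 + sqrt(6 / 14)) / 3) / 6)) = 0.89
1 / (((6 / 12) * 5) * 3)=2 / 15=0.13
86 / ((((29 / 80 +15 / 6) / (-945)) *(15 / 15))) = -6501600 / 229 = -28391.27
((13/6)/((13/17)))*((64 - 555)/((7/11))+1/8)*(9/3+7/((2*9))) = -44799437/6048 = -7407.31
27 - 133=-106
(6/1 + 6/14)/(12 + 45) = 0.11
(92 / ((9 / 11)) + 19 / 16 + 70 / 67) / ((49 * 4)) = 1106401 / 1891008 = 0.59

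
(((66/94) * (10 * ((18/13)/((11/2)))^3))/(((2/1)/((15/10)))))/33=349920/137437729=0.00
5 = 5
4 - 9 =-5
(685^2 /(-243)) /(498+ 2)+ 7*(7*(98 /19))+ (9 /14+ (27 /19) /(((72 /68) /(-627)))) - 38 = -407207917 /646380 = -629.98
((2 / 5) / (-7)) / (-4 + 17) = -2 / 455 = -0.00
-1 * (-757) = 757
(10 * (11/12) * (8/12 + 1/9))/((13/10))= 1925/351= 5.48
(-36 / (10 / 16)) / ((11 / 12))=-3456 / 55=-62.84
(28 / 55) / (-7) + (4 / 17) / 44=-63 / 935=-0.07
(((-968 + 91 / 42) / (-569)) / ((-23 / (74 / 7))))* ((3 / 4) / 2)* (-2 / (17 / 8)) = 428830 / 1557353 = 0.28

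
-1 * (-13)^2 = -169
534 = 534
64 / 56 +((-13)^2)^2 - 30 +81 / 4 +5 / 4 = 399751 / 14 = 28553.64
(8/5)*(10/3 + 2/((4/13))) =236/15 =15.73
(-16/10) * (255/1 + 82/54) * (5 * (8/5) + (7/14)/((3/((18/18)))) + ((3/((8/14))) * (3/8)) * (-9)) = 3175571/810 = 3920.46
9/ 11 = 0.82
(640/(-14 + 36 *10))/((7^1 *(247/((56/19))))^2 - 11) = 4096/762014657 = 0.00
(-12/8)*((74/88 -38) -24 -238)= 39489/88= 448.74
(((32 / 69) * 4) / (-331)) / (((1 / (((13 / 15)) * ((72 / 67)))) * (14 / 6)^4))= -1078272 / 6123402355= -0.00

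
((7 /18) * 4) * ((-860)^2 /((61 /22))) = 227796800 /549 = 414930.42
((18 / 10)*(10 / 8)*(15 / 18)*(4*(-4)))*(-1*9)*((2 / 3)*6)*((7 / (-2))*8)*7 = -211680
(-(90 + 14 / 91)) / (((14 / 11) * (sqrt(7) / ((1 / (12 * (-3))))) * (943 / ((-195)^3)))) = -204257625 * sqrt(7) / 92414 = -5847.76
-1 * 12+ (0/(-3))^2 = -12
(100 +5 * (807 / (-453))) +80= 25835 / 151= 171.09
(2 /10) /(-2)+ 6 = 59 /10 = 5.90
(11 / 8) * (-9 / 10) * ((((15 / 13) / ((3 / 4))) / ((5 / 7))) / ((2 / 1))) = -693 / 520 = -1.33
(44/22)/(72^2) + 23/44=14915/28512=0.52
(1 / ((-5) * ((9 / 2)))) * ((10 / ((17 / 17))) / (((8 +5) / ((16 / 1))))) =-64 / 117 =-0.55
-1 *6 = -6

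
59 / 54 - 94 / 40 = -679 / 540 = -1.26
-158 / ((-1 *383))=158 / 383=0.41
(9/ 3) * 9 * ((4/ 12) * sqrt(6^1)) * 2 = 18 * sqrt(6) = 44.09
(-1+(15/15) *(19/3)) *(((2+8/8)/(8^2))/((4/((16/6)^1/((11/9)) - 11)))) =-97/176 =-0.55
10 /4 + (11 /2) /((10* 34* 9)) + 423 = 2604071 /6120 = 425.50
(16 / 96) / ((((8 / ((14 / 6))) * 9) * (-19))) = -7 / 24624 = -0.00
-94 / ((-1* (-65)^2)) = 94 / 4225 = 0.02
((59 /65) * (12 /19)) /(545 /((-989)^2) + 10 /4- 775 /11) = -15235212696 /1805914447675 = -0.01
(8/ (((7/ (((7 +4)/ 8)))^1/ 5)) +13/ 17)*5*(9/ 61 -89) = -27804600/ 7259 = -3830.36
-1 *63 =-63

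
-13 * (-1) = 13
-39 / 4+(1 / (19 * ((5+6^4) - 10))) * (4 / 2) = -956623 / 98116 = -9.75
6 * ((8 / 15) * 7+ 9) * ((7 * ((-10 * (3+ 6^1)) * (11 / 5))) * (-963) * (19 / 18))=538187958 / 5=107637591.60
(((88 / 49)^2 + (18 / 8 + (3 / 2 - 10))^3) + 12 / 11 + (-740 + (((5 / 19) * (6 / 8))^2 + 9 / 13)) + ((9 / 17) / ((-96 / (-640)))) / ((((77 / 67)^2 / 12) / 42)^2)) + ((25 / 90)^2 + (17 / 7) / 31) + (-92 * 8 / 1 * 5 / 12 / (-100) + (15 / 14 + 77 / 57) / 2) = 1155937510351420081293373 / 2253507808786153920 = 512950.30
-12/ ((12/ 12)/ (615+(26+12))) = -7836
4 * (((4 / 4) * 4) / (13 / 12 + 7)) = 192 / 97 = 1.98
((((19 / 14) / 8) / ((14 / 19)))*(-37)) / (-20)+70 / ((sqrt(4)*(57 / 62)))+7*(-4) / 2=43787269 / 1787520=24.50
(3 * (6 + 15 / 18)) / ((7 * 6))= 41 / 84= 0.49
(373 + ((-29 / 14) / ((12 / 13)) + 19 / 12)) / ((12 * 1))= 20851 / 672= 31.03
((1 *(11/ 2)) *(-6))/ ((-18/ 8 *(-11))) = -4/ 3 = -1.33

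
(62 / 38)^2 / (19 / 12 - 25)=-11532 / 101441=-0.11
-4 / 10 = -2 / 5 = -0.40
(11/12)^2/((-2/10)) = -605/144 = -4.20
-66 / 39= -22 / 13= -1.69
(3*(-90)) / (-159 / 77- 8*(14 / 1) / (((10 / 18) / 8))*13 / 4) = 34650 / 672937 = 0.05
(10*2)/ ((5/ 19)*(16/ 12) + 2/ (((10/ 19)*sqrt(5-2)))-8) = -12426000/ 4361437-2057700*sqrt(3)/ 4361437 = -3.67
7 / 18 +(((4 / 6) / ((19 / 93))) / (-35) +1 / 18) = 2102 / 5985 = 0.35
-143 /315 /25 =-143 /7875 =-0.02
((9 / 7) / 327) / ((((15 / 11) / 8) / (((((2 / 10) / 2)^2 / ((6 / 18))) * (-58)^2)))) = 222024 / 95375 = 2.33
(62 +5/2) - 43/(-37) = 4859/74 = 65.66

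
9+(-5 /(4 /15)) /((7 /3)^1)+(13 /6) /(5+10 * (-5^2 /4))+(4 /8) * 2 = 18611 /9660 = 1.93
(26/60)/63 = 13/1890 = 0.01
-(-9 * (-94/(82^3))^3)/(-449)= 934407/9407647266744863296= 0.00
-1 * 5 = -5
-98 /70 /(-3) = 7 /15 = 0.47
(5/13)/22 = 5/286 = 0.02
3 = 3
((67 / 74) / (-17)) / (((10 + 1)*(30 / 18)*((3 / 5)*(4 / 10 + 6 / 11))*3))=-335 / 196248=-0.00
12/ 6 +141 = 143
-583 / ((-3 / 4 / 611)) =1424852 / 3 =474950.67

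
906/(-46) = -453/23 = -19.70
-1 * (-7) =7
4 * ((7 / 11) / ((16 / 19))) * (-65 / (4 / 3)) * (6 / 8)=-77805 / 704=-110.52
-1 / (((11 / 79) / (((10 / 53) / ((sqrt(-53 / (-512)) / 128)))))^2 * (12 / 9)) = -217967.81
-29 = -29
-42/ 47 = -0.89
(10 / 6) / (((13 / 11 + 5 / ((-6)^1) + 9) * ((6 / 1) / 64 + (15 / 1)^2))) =3520 / 4444251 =0.00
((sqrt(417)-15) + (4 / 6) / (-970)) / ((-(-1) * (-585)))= 21826 / 851175-sqrt(417) / 585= -0.01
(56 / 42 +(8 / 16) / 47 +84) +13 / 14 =85151 / 987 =86.27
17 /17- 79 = -78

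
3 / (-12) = -1 / 4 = -0.25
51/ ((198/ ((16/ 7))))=136/ 231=0.59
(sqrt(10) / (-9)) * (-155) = 155 * sqrt(10) / 9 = 54.46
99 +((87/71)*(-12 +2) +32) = 8431/71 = 118.75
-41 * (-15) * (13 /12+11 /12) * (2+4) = 7380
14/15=0.93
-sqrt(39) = -6.24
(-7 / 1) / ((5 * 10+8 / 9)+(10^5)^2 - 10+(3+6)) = -63 / 90000000449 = -0.00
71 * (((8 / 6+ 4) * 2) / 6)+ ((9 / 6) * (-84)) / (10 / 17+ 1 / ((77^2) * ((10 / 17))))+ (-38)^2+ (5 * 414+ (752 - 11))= 22247042839 / 5338701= 4167.13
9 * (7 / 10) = 63 / 10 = 6.30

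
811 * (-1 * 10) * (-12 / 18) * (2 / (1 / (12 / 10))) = 12976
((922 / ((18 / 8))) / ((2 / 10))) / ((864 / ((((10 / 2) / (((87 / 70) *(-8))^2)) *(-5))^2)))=2161837890625 / 14255525809152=0.15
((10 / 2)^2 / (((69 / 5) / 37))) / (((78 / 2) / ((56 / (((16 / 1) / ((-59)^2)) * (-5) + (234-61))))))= 128797000 / 231477129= 0.56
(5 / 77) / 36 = 5 / 2772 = 0.00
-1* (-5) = 5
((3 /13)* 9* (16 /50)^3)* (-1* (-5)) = 13824 /40625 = 0.34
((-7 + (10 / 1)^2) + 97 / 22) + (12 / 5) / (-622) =3332233 / 34210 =97.41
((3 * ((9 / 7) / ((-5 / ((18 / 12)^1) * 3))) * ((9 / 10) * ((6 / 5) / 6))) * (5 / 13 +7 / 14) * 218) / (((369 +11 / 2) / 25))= -609201 / 681590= -0.89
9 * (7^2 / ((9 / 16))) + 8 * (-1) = 776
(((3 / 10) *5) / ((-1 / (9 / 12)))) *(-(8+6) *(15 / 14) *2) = 135 / 4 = 33.75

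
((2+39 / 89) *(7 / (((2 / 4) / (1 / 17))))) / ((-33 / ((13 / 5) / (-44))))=19747 / 5492190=0.00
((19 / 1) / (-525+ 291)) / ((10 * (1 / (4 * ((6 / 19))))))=-2 / 195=-0.01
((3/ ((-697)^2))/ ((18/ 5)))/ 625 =1/ 364356750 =0.00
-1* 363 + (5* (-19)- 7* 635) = -4903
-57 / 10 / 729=-19 / 2430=-0.01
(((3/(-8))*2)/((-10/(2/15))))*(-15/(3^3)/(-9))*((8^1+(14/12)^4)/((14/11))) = 140459/29393280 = 0.00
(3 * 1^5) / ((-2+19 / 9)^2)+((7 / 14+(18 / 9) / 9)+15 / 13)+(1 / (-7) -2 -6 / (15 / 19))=1925741 / 8190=235.13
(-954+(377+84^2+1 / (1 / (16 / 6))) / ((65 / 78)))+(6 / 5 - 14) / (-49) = 390484 / 49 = 7969.06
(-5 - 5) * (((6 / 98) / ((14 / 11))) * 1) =-165 / 343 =-0.48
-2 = -2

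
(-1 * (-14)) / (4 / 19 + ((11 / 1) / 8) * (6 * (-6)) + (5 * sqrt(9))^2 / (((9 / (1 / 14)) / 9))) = -0.42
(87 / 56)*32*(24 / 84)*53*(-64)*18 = -42494976 / 49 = -867244.41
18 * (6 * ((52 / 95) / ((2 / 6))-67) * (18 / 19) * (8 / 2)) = -48281184 / 1805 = -26748.58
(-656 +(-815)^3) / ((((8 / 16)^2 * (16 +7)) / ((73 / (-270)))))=3436357762 / 135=25454501.94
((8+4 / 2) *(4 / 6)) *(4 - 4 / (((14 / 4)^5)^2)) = 7532646000 / 282475249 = 26.67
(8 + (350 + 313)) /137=671 /137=4.90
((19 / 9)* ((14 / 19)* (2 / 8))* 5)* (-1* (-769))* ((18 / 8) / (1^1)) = 26915 / 8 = 3364.38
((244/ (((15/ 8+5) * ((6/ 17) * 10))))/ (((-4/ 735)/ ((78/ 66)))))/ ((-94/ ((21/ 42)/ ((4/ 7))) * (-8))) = -2.54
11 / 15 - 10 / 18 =8 / 45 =0.18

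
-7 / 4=-1.75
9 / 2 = 4.50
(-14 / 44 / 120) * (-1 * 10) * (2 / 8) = 7 / 1056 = 0.01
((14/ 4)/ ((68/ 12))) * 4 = 2.47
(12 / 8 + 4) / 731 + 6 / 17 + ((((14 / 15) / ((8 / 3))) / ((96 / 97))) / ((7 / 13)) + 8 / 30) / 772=7683653 / 21245440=0.36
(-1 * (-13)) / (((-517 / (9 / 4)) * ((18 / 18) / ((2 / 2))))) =-117 / 2068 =-0.06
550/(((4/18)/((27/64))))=66825/64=1044.14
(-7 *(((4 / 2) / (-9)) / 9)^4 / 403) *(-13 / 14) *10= 80 / 1334448351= 0.00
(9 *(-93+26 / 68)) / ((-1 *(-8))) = -28341 / 272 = -104.19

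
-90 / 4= -45 / 2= -22.50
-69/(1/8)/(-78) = 92/13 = 7.08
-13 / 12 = -1.08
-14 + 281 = 267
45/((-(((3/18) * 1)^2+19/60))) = -4050/31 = -130.65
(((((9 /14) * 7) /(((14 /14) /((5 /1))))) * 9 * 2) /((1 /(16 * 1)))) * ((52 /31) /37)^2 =17521920 /1315609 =13.32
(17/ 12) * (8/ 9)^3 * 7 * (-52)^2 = 41187328/ 2187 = 18832.80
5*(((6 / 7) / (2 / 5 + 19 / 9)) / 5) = 270 / 791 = 0.34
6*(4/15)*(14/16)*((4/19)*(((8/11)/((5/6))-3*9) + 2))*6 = -222936/5225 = -42.67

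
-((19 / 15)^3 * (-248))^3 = 128031289.48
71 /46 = 1.54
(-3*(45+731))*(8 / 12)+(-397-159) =-2108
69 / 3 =23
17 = 17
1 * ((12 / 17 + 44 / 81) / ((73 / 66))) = 37840 / 33507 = 1.13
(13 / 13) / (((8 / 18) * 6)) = 3 / 8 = 0.38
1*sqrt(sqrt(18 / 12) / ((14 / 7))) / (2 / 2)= 6^(1 / 4) / 2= 0.78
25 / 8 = 3.12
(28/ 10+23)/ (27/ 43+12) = 1849/ 905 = 2.04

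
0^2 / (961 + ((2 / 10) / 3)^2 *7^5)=0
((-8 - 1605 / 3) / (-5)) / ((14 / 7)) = 543 / 10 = 54.30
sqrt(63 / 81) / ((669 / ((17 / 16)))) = 17 * sqrt(7) / 32112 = 0.00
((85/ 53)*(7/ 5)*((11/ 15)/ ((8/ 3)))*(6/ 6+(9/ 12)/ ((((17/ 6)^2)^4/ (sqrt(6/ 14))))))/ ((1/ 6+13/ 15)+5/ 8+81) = 41570496*sqrt(21)/ 215717912766811+561/ 75101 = 0.01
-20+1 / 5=-99 / 5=-19.80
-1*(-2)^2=-4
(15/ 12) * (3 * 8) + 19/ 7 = 229/ 7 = 32.71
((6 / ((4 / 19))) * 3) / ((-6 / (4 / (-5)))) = 57 / 5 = 11.40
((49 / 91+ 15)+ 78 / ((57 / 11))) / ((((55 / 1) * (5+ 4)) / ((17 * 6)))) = 256904 / 40755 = 6.30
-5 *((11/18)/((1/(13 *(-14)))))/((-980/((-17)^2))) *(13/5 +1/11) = -139009/315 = -441.30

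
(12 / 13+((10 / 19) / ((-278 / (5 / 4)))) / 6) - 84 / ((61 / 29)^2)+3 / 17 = -932280099989 / 52123261944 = -17.89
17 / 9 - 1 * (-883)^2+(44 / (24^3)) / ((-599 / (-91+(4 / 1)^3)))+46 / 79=-42503669250163 / 54513792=-779686.53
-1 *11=-11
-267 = -267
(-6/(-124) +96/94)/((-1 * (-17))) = 3117/49538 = 0.06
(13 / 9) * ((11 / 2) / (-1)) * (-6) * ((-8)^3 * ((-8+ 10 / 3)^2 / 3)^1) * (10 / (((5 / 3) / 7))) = -200904704 / 27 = -7440914.96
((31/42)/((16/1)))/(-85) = -31/57120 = -0.00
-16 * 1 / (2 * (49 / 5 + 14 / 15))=-120 / 161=-0.75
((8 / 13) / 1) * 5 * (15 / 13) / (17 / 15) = 9000 / 2873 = 3.13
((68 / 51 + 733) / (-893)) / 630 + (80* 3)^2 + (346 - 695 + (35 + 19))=96717657647 / 1687770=57305.00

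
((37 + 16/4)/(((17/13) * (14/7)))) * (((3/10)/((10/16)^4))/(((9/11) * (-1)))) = -6003712/159375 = -37.67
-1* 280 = -280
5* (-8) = -40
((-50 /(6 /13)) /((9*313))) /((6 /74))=-0.47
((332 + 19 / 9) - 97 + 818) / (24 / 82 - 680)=-97334 / 62703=-1.55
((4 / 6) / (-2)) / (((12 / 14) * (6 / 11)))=-77 / 108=-0.71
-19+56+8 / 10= 189 / 5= 37.80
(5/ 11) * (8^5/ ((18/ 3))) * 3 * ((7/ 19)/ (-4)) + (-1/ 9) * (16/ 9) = -11615504/ 16929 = -686.13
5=5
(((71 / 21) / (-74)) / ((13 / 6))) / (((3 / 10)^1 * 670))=-71 / 676767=-0.00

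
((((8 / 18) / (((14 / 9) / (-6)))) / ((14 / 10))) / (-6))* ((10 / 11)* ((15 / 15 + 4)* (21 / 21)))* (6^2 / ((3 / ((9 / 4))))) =13500 / 539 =25.05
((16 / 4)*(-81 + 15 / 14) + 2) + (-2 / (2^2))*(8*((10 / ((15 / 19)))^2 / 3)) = -100480 / 189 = -531.64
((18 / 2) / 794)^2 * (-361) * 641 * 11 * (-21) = 4329744111 / 630436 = 6867.86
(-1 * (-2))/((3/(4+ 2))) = 4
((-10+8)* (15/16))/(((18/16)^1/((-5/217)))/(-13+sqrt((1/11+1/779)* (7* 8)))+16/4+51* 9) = -1966363144575/489622470265961+585900* sqrt(23693285)/489622470265961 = -0.00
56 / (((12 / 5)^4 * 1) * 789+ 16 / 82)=179375 / 83849233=0.00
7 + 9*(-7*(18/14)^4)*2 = -337.31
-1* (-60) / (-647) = -0.09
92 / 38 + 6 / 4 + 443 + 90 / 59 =448.45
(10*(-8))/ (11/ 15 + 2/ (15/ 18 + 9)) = -85.40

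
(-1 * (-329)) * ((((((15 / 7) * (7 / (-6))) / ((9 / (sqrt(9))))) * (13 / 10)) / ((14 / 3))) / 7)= -611 / 56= -10.91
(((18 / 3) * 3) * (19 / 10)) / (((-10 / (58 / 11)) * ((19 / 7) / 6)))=-10962 / 275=-39.86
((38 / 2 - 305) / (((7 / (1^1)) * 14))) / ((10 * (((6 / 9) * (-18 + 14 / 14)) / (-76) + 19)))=-8151 / 534835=-0.02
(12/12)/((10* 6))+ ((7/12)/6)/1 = 0.11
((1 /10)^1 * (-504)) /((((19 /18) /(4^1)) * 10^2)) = -4536 /2375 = -1.91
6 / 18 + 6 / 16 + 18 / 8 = 71 / 24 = 2.96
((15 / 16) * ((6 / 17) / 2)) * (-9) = -405 / 272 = -1.49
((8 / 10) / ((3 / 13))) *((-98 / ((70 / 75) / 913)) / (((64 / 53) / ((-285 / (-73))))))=-1254968715 / 1168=-1074459.52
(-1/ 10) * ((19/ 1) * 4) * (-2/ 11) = 76/ 55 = 1.38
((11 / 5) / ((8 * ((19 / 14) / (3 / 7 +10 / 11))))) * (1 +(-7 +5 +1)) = 0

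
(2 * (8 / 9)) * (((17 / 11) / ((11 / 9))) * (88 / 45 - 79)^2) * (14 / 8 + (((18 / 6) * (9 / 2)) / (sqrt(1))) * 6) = 1104165.55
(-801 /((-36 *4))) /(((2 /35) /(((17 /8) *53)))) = 2806615 /256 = 10963.34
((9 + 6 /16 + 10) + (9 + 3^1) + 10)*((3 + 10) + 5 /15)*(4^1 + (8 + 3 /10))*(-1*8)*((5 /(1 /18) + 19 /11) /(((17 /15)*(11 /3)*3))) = -821588340 /2057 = -399410.96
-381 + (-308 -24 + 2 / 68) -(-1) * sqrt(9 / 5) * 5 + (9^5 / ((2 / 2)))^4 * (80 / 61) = 3 * sqrt(5) + 33068850048634844860019 / 2074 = 15944479290566463295.05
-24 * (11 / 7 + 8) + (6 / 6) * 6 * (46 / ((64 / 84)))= 3711 / 28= 132.54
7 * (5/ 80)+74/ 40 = 183/ 80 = 2.29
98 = 98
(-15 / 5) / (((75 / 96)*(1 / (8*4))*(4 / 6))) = -4608 / 25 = -184.32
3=3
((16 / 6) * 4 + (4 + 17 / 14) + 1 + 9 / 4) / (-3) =-1607 / 252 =-6.38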